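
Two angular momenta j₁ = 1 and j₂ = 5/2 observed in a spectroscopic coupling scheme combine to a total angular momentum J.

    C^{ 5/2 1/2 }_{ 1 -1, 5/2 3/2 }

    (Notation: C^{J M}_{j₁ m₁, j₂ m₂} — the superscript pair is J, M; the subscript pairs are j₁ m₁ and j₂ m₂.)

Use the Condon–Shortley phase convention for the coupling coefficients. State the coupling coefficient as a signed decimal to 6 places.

j₁+j₂−J=1  J+j₁−j₂=1  J−j₁+j₂=4  j₁+j₂+J+1=7
(j₁±m₁, j₂±m₂, J±M) = (0,2,4,1,3,2)
P² = 576/35
sum k=1..1:
  [1] −1/6 = -1/6
S = -1/6
C² = P²·S² = 16/35 ; C = -0.676123

−√(16/35) ≈ -0.676123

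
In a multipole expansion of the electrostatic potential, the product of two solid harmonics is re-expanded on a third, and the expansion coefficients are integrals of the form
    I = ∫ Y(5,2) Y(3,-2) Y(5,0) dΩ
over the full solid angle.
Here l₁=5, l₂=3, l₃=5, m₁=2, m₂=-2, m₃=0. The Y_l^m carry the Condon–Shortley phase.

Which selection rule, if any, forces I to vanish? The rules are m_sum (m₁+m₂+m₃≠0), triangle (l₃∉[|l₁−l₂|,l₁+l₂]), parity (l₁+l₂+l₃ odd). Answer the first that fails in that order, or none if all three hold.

azimuthal sum: 2 − 2 + 0 = 0  ✓
2 ≤ 5 ≤ 8 (triangle on l)  ✓
L = 5 + 3 + 5 = 13 (odd)  ✗

parity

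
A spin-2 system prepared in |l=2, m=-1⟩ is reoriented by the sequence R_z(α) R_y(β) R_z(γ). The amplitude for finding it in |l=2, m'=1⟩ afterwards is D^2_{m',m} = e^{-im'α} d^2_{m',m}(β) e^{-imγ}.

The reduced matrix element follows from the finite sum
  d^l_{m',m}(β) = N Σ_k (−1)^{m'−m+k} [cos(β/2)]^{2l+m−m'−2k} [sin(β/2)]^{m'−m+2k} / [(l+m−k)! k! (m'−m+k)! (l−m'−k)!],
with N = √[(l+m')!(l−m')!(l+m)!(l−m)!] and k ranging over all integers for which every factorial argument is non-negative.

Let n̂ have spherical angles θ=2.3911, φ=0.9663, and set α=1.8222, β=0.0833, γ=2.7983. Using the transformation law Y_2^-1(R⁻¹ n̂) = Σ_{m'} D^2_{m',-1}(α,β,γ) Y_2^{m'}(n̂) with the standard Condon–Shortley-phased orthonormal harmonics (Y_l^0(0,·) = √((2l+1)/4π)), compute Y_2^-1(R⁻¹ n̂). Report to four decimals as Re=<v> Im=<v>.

Need the full column D^2_{m',-1} for m'=−2..2 at α=1.8222, β=0.0833, γ=2.7983.
cos(β/2)=0.999133, sin(β/2)=0.041638
d^2_{-2,-1}: single k=1 term ⇒ +0.083059;  D = +0.082005+0.013193i
d^2_{-1,-1}: k∈[0..1] ⇒ +0.996536 -0.005192 = +0.991343;  D = -0.090965-0.987161i
d^2_{0,-1}: k∈[0..1] ⇒ -0.101727 +0.000177 = -0.101550;  D = +0.095625-0.034181i
d^2_{1,-1}: k∈[0..1] ⇒ +0.005192 -0.000003 = +0.005189;  D = +0.002907+0.004298i
d^2_{2,-1}: single k=0 term ⇒ -0.000144;  D = -0.000096+0.000108i
Y_2^{m'}(θ=2.3911,φ=0.9663) and Σ D·Y over m':
  (+0.0820+0.0132i)·(-0.0636-0.1680i)  (-0.0910-0.9872i)·(-0.2190+0.3170i)  (+0.0956-0.0342i)·(+0.1907+0.0000i)  (+0.0029+0.0043i)·(+0.2190+0.3170i)  (-0.0001+0.0001i)·(-0.0636+0.1680i)
Y_2^-1(R⁻¹ n̂) = +0.347398+0.168055i

Re=0.3474 Im=0.1681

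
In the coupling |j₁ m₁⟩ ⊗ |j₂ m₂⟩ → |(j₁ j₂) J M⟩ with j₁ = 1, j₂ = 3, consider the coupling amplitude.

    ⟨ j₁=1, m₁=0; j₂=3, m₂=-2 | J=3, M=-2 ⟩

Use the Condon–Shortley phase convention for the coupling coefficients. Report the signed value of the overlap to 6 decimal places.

triangle: 1!·1!·5!/8! = 120/40320
(j±m)!: 1!·1!·1!·5!·1!·5! = 14400
prefactor² = (2J+1)·Δ·N² = 300
  k=0: +1/(0!·1!·1!·1!·0!·4!) = 1/24
  k=1: −1/(1!·0!·0!·0!·1!·5!) = -1/120
Σ = 1/30  ⇒  CG² = 300·(1/30)² = 1/3
CG = +√(1/3) = +0.577350

+0.577350  (= +√(1/3))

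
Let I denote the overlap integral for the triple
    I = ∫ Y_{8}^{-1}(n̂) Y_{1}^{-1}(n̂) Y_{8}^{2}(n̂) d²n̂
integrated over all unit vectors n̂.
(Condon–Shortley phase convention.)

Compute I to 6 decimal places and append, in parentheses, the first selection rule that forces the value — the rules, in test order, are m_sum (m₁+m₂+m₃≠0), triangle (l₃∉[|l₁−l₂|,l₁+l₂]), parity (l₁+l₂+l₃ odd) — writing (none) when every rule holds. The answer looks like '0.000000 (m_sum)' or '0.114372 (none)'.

L=17 odd ⇒ parity kills the (l;000) factor ⇒ I = 0

0.000000 (parity)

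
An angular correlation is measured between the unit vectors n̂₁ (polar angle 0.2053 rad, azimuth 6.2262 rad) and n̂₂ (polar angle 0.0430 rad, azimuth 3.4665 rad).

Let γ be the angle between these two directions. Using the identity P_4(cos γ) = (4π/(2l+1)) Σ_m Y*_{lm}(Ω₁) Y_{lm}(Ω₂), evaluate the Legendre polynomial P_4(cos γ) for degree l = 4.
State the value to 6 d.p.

Summing Y*_{l m}(θ₁,φ₁)·Y_{l m}(θ₂,φ₂) over m ∈ [−4, 4]; prefactor 4π/(2·4+1) = 1.396263:
  [-4]  conj(Y_{4,-4})(Ω₁) = +0.000745-0.000173i ; Y_{4,-4}(Ω₂) = +0.000000-0.000001i ; Δ = +0.000000-0.000000i
  [-3]  conj(Y_{4,-3})(Ω₁) = +0.010231-0.001766i ; Y_{4,-3}(Ω₂) = -0.000056+0.000082i ; Δ = -0.000000+0.000001i
  [-2]  conj(Y_{4,-2})(Ω₁) = +0.078856-0.009026i ; Y_{4,-2}(Ω₂) = +0.002947-0.002239i ; Δ = +0.000212-0.000203i
  [-1]  conj(Y_{4,-1})(Ω₁) = +0.349638-0.019946i ; Y_{4,-1}(Ω₂) = -0.076770+0.025859i ; Δ = -0.026326+0.010573i
  [+0]  conj(Y_{4,0})(Ω₁) = +0.676824-0.000000i ; Y_{4,0}(Ω₂) = +0.838478+0.000000i ; Δ = +0.567502+0.000000i
  [+1]  conj(Y_{4,1})(Ω₁) = -0.349638-0.019946i ; Y_{4,1}(Ω₂) = +0.076770+0.025859i ; Δ = -0.026326-0.010573i
  [+2]  conj(Y_{4,2})(Ω₁) = +0.078856+0.009026i ; Y_{4,2}(Ω₂) = +0.002947+0.002239i ; Δ = +0.000212+0.000203i
  [+3]  conj(Y_{4,3})(Ω₁) = -0.010231-0.001766i ; Y_{4,3}(Ω₂) = +0.000056+0.000082i ; Δ = -0.000000-0.000001i
  [+4]  conj(Y_{4,4})(Ω₁) = +0.000745+0.000173i ; Y_{4,4}(Ω₂) = +0.000000+0.000001i ; Δ = +0.000000+0.000000i
Σ over m = +0.515274+0.000000i; ×(4π/9) → +0.719459+0.000000i. Real part: 0.719459

0.719459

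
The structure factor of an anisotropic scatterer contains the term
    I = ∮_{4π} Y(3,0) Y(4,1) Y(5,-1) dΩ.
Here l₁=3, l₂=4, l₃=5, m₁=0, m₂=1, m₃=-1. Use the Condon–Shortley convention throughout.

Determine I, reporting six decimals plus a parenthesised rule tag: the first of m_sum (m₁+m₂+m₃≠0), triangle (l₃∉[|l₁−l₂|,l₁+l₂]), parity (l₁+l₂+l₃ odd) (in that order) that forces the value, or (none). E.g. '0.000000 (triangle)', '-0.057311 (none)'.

-0.115089 (none)

Checks pass: Σm=0; 12 even; l₃=5∈[1,7].
(2·3+1)(2·4+1)(2·5+1) = 693
Δ: 2! 4! 6! / 13! → 1/180180
sum: t=0:+1/576 t=1:−1/144 t=2:+1/576 = -1/288
3j²(3 4 5; 0 0 0) = Δ·Π!·Σ² = 20/1001  (sign +1)
sum: t=0:+1/1440 t=1:−1/192 t=2:+1/432 = -19/8640
3j²(3 4 5; 0 1 -1) = Δ·Π!·Σ² = 361/30030  (sign -1)
combine: 4πI² = 693·20/1001·361/30030 = 2166/13013
take √, sign -1: I = -0.11508947
No selection rule forces the value: the integral is nonzero (none).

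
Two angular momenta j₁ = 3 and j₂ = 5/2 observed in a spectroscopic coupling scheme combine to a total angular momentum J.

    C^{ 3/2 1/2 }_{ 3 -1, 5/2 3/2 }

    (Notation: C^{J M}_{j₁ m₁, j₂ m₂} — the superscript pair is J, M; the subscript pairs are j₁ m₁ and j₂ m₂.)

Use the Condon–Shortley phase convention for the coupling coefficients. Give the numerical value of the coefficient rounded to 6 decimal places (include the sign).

-0.483046

√[4·4!2!1!/8! · 2!4!4!1!2!1!] = √(384/35)
  +(−1)^3/∏(3,1,1,1,1,0)! = -1/6  (running -1/6)
  +(−1)^4/∏(4,0,0,0,2,1)! = 1/48  (running -7/48)
⟨..|..⟩ = √(384/35)·(-7/48) = -0.483046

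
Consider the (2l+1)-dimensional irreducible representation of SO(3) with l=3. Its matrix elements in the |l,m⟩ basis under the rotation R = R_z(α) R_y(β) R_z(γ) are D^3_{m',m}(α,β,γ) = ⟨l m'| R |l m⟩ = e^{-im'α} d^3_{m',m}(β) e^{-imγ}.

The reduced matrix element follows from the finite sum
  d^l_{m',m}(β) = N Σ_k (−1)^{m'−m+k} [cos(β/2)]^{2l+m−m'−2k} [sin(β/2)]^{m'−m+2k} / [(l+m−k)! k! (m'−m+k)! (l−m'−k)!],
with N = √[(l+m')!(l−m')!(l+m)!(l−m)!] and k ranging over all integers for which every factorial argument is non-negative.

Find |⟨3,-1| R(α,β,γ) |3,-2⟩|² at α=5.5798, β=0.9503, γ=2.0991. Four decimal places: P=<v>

P=0.1433

Split into d^3_{-1,-2}(β=0.9503) × two z-phases.
Half-angle: c=0.889224, s=0.457472. N=√(2·24·1·120)=75.894664
k∈{0,1} keeps every argument non-negative
  k=0: (−1)^1·75.8947/(24)·0.8892^5·0.4575^1 = -0.804305
  k=1: (−1)^2·75.8947/(12)·0.8892^3·0.4575^3 = +0.425752
d^3_{-1,-2}(0.9503) = -0.804305 +0.425752 = -0.378552
|D^3_{-1,-2}|² = |d^3_{-1,-2}(β)|² = (-0.378552)² = 0.143302 (the z-rotation phases have unit modulus)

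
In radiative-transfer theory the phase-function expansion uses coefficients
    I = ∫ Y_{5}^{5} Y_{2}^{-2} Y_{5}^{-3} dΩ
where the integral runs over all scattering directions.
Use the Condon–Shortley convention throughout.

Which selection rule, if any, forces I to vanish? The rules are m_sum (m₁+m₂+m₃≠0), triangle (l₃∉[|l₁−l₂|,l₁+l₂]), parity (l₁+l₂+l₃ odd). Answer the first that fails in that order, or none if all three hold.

none

m₁+m₂+m₃ = 5 − 2 − 3 = 0  ✓
triangle: |5−2|=3 ≤ l₃=5 ≤ 5+2=7  ✓
parity: l₁+l₂+l₃ = 12 is even  ✓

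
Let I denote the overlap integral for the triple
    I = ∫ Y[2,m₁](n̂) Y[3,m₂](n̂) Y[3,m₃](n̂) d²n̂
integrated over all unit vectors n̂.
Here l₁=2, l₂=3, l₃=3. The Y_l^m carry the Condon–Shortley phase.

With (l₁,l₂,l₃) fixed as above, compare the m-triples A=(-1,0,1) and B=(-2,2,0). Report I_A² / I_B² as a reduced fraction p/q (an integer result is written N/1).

1/10

Same 2,3,3: normalisation and zero-m 3j drop out of the ratio.
A: Δ: 2! 2! 4! / 9! → 1/3780; sum: t=1:−1/8 t=2:+1/12 = -1/24; 3j²(2 3 3; -1 0 1) = Δ·Π!·Σ² = 1/210  (sign -1)
B: Δ: 2! 2! 4! / 9! → 1/3780; sum: t=2:+1/24 = 1/24; 3j²(2 3 3; -2 2 0) = Δ·Π!·Σ² = 1/21  (sign -1)
I_A²/I_B² = (1/210)/(1/21) = 1/10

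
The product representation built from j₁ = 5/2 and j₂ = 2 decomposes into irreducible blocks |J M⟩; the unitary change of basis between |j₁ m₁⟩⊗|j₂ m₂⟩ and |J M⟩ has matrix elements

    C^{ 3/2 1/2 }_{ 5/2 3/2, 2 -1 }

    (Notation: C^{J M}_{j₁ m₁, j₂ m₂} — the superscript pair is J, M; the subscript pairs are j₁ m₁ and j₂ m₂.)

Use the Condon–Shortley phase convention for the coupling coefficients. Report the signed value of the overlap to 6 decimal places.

j₁+j₂−J=3  J+j₁−j₂=2  J−j₁+j₂=1  j₁+j₂+J+1=7
(j₁±m₁, j₂±m₂, J±M) = (4,1,1,3,2,1)
P² = 96/35
sum k=0..1:
  [0] +1/6 = 1/6
  [1] −1/4 = -1/4
S = -1/12
C² = P²·S² = 2/105 ; C = -0.138013

−√(2/105) = -0.138013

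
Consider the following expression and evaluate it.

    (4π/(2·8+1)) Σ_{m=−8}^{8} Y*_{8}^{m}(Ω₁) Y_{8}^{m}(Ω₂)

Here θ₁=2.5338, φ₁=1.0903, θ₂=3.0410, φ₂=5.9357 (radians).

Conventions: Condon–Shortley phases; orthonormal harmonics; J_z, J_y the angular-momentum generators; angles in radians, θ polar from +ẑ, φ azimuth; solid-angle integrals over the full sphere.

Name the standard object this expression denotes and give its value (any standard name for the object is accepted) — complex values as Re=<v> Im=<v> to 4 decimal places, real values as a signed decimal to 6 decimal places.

This sum is the spherical-harmonic addition theorem: it equals the Legendre polynomial P_l(cos γ) of the angle γ between the two directions.
Term-by-term m-sum for l=8 (normalisation 4π/17 = 0.739198):
  term(m=-8) = +0.000000-0.000000i   from Y*(Ω₁)=-0.004449+0.003766i, Y(Ω₂)=-0.000000+0.000000i
  term(m=-7) = -0.000000-0.000000i   from Y*(Ω₁)=-0.007376-0.032696i, Y(Ω₂)=+0.000000-0.000000i
  term(m=-6) = -0.000000+0.000000i   from Y*(Ω₁)=+0.114947+0.030408i, Y(Ω₂)=-0.000003+0.000005i
  term(m=-5) = +0.000017+0.000022i   from Y*(Ω₁)=-0.194115+0.212971i, Y(Ω₂)=+0.000016-0.000097i
  term(m=-4) = +0.000540-0.000318i   from Y*(Ω₁)=-0.160858-0.439051i, Y(Ω₂)=+0.000241+0.001318i
  term(m=-3) = -0.002255-0.005347i   from Y*(Ω₁)=+0.422398+0.054926i, Y(Ω₂)=-0.006868-0.011766i
  term(m=-2) = -0.000608+0.000166i   from Y*(Ω₁)=-0.003665+0.005246i, Y(Ω₂)=+0.075587+0.063019i
  term(m=-1) = -0.024579-0.183700i   from Y*(Ω₁)=+0.189143+0.362871i, Y(Ω₂)=-0.425847-0.154234i
  term(m=+0) = -0.139254-0.000000i   from Y*(Ω₁)=-0.144961-0.000000i, Y(Ω₂)=+0.960628+0.000000i
  term(m=+1) = -0.024579+0.183700i   from Y*(Ω₁)=-0.189143+0.362871i, Y(Ω₂)=+0.425847-0.154234i
  term(m=+2) = -0.000608-0.000166i   from Y*(Ω₁)=-0.003665-0.005246i, Y(Ω₂)=+0.075587-0.063019i
  term(m=+3) = -0.002255+0.005347i   from Y*(Ω₁)=-0.422398+0.054926i, Y(Ω₂)=+0.006868-0.011766i
  term(m=+4) = +0.000540+0.000318i   from Y*(Ω₁)=-0.160858+0.439051i, Y(Ω₂)=+0.000241-0.001318i
  term(m=+5) = +0.000017-0.000022i   from Y*(Ω₁)=+0.194115+0.212971i, Y(Ω₂)=-0.000016-0.000097i
  term(m=+6) = -0.000000-0.000000i   from Y*(Ω₁)=+0.114947-0.030408i, Y(Ω₂)=-0.000003-0.000005i
  term(m=+7) = -0.000000+0.000000i   from Y*(Ω₁)=+0.007376-0.032696i, Y(Ω₂)=-0.000000-0.000000i
  term(m=+8) = +0.000000+0.000000i   from Y*(Ω₁)=-0.004449-0.003766i, Y(Ω₂)=-0.000000-0.000000i
Σ over m = -0.193023-0.000000i; ×(4π/17) → -0.142682-0.000000i. Real part: -0.142682

Legendre polynomial (addition theorem), -0.142682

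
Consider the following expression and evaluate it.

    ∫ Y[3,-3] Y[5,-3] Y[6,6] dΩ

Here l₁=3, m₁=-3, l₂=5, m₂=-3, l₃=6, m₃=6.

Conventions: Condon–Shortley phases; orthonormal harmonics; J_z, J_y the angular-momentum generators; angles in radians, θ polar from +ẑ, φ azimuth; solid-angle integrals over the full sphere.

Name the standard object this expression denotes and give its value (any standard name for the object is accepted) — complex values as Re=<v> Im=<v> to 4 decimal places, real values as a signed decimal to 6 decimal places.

Gaunt coefficient, -0.119512

This is a Gaunt coefficient — the integral of a triple product of spherical harmonics over the sphere.
m-sum 0 ✓  L=14 even ✓  2≤6≤8 ✓
Π(2lᵢ+1) = 7×11×13 = 1001
triangle coeff Δ(3,5,6) = 1/675675
Σ_t [0,2]: t=0:+1/8640 t=1:−1/2304 t=2:+1/8640 = -7/34560
(3j)²=7/429 [(3 5 6; 0 0 0)], sign=-1
Σ_t [2,2]: t=2:+1/1935360 = 1/1935360
(3j)²=1/91 [(3 5 6; -3 -3 6)], sign=+1
⇒ 4πI² = 7/39
I = (-1)√(7/39/(4π)) = -0.11951207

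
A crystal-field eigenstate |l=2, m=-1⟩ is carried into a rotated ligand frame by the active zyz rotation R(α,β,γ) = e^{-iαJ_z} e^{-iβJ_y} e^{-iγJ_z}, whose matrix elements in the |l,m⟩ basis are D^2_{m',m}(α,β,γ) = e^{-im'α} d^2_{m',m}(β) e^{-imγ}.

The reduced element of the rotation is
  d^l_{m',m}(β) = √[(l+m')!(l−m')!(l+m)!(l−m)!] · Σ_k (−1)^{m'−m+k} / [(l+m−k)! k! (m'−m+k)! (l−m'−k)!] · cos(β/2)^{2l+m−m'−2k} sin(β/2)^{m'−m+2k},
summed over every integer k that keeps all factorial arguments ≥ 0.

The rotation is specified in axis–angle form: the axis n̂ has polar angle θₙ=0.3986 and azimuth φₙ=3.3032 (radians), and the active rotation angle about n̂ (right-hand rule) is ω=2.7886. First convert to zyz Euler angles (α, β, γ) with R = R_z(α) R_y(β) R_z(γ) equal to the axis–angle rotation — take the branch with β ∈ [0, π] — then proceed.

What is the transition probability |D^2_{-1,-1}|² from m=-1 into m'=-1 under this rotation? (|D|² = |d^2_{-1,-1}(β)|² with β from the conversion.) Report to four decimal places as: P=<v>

Axis–angle → zyz. n̂ = (sinθₙcosφₙ, sinθₙsinφₙ, cosθₙ) = (-0.383071, -0.062452, +0.921605), ω = 2.7886.
R = I cosω + sinω [n̂]ₓ + (1−cosω) n̂n̂ᵀ gives
  R = [-0.653903, -0.272234, -0.705903; +0.364978, -0.930782, +0.020868; -0.662723, -0.243994, +0.708001]
β = atan2(√(R₁₃²+R₂₃²), R₃₃) = 0.784133; α = atan2(R₂₃, R₁₃) mod 2π = 3.112040; γ = atan2(R₃₂, −R₃₁) mod 2π = 5.930418
First d^2_{-1,-1}(β=0.7841), then the phase factors e^{-i(-1)α} and e^{-i(-1)γ}:
With c≡cos(β/2)=0.924121 and s≡sin(β/2)=0.382099, N=[1·6·1·6]^{1/2}=6.000000
Admissible k: 0..1 (factorial args all ≥0)
  k=0: (−1)^0·6.0000/(6)·0.9241^4·0.3821^0 = +0.729317
  k=1: (−1)^1·6.0000/(2)·0.9241^2·0.3821^2 = -0.374051
d^2_{-1,-1}(0.7841) = +0.729317 -0.374051 = +0.355266
|D^2_{-1,-1}|² = |d^2_{-1,-1}(β)|² = (+0.355266)² = 0.126214 (the z-rotation phases have unit modulus)

P=0.1262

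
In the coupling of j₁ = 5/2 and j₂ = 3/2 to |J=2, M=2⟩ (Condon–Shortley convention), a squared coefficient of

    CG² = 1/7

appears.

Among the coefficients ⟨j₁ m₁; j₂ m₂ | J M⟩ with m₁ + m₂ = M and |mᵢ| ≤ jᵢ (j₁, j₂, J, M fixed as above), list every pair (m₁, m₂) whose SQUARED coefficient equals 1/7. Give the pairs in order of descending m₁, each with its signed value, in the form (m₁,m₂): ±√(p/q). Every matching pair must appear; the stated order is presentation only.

Admissible pairs with m₁+m₂ = M = 2: (1/2,3/2), (3/2,1/2), (5/2,-1/2)
  (m₁,m₂)=(5/2,-1/2): CG² = 10/21, CG = +√(10/21)
  (m₁,m₂)=(3/2,1/2): CG² = 8/21, CG = −√(8/21)
  (m₁,m₂)=(1/2,3/2): CG² = 1/7, CG = +√(1/7)   ← matches the target
Pairs with CG² = 1/7: (1/2,3/2): +√(1/7)

(1/2,3/2): +√(1/7)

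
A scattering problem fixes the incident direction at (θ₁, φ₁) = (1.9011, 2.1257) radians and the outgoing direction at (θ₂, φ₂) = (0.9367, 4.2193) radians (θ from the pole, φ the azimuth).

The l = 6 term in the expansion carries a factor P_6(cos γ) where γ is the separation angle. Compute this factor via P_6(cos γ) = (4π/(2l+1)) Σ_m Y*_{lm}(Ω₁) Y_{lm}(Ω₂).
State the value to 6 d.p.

Expand P_6 via completeness: Σ_{m} conj(Y_{6,m}) at Ω₁ times Y_{6,m} at Ω₂ —
  m=-6: Y*=0.34002 + 0.06463j  Y=0.12985 - 0.02404j  product 0.04571 + 0.00022j
  m=-5: Y*=0.14753 + 0.38370j  Y=-0.21053 - 0.26240j  product 0.06962 - 0.11949j
  m=-4: Y*=-0.02712 + 0.03576j  Y=-0.16804 + 0.39574j  product -0.00959 - 0.01674j
  m=-3: Y*=0.32810 + 0.03090j  Y=0.17299 - 0.01588j  product 0.05725 + 0.00014j
  m=-2: Y*=0.06849 + 0.13789j  Y=0.14610 + 0.22076j  product -0.02043 + 0.03526j
  m=-1: Y*=0.14713 - 0.23736j  Y=0.13629 - 0.25363j  product -0.04015 - 0.06967j
  m=+0: Y*=0.17980 + 0.00000j  Y=0.19300 + 0.00000j  product 0.03470 + 0.00000j
  m=+1: Y*=-0.14713 - 0.23736j  Y=-0.13629 - 0.25363j  product -0.04015 + 0.06967j
  m=+2: Y*=0.06849 - 0.13789j  Y=0.14610 - 0.22076j  product -0.02043 - 0.03526j
  m=+3: Y*=-0.32810 + 0.03090j  Y=-0.17299 - 0.01588j  product 0.05725 - 0.00014j
  m=+4: Y*=-0.02712 - 0.03576j  Y=-0.16804 - 0.39574j  product -0.00959 + 0.01674j
  m=+5: Y*=-0.14753 + 0.38370j  Y=0.21053 - 0.26240j  product 0.06962 + 0.11949j
  m=+6: Y*=0.34002 - 0.06463j  Y=0.12985 + 0.02404j  product 0.04571 - 0.00022j
Total Σ_m = 0.23951 + 0.00000j. Multiply by 0.966644: 0.23152 + 0.00000j. P_6(cos γ) = 0.231518

0.231518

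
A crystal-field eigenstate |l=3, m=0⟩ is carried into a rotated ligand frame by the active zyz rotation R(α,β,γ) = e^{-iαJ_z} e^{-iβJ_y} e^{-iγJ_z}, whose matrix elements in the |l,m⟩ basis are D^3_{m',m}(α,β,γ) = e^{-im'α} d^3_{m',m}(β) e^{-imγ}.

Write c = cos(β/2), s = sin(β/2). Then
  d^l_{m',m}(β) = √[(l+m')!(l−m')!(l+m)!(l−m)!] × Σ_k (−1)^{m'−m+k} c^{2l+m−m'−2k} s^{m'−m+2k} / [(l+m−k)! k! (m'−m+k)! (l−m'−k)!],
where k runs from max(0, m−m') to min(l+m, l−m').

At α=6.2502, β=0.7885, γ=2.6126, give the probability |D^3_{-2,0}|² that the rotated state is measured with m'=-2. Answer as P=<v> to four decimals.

P=0.2358

D^3_{-2,0}(6.2502,0.7885,2.6126) = e^{-i·-2·6.2502}·d^3_{-2,0}(0.7885)·e^{-i·0·2.6126}. Compute d first:
With c≡cos(β/2)=0.923285 and s≡sin(β/2)=0.384116, N=[1·120·6·6]^{1/2}=65.726707
Admissible k: 2..3 (factorial args all ≥0)
  k=2: (−1)^0·65.7267/(12)·0.9233^4·0.3841^2 = +0.587257
  k=3: (−1)^1·65.7267/(12)·0.9233^2·0.3841^4 = -0.101644
d^3_{-2,0}(0.7885) = +0.587257 -0.101644 = +0.485613
|D^3_{-2,0}|² = |d^3_{-2,0}(β)|² = (+0.485613)² = 0.235820 (the z-rotation phases have unit modulus)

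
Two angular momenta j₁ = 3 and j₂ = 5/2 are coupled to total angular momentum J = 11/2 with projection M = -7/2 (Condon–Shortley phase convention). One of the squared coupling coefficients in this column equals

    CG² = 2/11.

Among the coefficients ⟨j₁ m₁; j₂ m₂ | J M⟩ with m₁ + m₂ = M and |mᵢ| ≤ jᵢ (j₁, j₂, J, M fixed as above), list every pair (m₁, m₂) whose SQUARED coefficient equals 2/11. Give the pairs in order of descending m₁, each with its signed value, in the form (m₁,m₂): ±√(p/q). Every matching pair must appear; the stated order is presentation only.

Admissible pairs with m₁+m₂ = M = -7/2: (-3,-1/2), (-2,-3/2), (-1,-5/2)
  (m₁,m₂)=(-1,-5/2): CG² = 3/11, CG = +√(3/11)
  (m₁,m₂)=(-2,-3/2): CG² = 6/11, CG = +√(6/11)
  (m₁,m₂)=(-3,-1/2): CG² = 2/11, CG = +√(2/11)   ← matches the target
Pairs with CG² = 2/11: (-3,-1/2): +√(2/11)

(-3,-1/2): +√(2/11)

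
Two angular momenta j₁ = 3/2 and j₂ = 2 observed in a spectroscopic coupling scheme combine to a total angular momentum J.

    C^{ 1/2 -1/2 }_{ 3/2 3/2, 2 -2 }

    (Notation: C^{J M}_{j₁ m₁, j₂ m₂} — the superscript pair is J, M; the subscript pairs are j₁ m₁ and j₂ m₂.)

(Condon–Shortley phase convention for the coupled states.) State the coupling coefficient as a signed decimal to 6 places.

√[2·3!0!1!/5! · 3!0!0!4!0!1!] = √(72/5)
  +(−1)^0/∏(0,3,0,0,0,1)! = 1/6  (running 1/6)
⟨..|..⟩ = √(72/5)·(1/6) = +0.632456

+√(2/5) ≈ +0.632456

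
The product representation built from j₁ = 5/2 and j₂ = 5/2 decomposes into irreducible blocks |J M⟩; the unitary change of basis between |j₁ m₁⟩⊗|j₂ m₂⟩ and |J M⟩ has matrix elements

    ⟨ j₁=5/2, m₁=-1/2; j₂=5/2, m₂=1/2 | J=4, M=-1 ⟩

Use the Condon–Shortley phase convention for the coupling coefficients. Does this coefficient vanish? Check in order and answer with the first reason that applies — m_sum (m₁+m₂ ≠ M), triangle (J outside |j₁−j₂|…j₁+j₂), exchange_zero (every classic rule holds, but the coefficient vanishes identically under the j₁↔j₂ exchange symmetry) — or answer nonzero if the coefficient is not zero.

m-sum: m₁+m₂ = -1/2+1/2 = 0, M = -1  ✗ ⇒ coefficient is 0

m_sum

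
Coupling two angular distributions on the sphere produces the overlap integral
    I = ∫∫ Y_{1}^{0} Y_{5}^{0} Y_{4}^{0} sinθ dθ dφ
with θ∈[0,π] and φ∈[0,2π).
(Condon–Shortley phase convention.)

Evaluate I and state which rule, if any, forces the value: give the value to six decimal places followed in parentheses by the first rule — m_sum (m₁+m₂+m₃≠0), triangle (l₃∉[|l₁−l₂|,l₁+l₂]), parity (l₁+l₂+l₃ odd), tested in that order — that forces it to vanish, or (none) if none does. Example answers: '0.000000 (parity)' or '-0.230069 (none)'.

Checks pass: Σm=0; 10 even; l₃=4∈[4,6].
(2·1+1)(2·5+1)(2·4+1) = 297
Δ: 2! 0! 8! / 11! → 1/495
sum: t=1:−1/576 = -1/576
3j²(1 5 4; 0 0 0) = Δ·Π!·Σ² = 5/99  (sign -1)
(m-triple is (0,0,0) — same symbol as above.)
combine: 4πI² = 297·5/99·5/99 = 25/33
take √, sign +1: I = 0.24553200
No selection rule forces the value: the integral is nonzero (none).

0.245532 (none)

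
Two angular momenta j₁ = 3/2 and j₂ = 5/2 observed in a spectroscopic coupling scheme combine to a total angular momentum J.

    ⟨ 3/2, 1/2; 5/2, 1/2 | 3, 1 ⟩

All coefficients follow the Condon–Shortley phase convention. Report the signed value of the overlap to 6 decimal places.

triangle: 1!*2!*4!/8! = 48/40320
(j±m)!: 2!*1!*3!*2!*4!*2! = 1152
prefactor² = (2J+1)*Δ*N² = 48/5
  k=0: +1/(0!*1!*1!*3!*1!*1!) = 1/6
  k=1: −1/(1!*0!*0!*2!*2!*2!) = -1/8
Σ = 1/24  ⇒  CG² = 48/5*(1/24)² = 1/60
CG = +√(1/60) = +0.129099

+0.129099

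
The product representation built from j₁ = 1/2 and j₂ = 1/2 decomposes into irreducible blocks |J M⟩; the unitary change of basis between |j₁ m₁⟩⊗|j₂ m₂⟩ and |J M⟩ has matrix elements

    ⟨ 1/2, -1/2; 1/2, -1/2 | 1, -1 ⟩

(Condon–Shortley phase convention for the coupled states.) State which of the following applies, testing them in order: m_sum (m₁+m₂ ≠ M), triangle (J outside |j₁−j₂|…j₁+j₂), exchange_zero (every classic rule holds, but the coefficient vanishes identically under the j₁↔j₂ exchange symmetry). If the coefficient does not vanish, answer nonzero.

m-sum: m₁+m₂ = -1/2+(-1/2) = -1, M = -1  ✓
triangle: |j₁−j₂| = 0 ≤ J = 1 ≤ j₁+j₂ = 1  ✓
exchange: j₁=j₂, m₁=m₂ with (−1)^(j₁+j₂−J) = (−1)^0 = +1 — symmetry imposes no zero
value check: CG = +1 = +1.000000 ≠ 0

nonzero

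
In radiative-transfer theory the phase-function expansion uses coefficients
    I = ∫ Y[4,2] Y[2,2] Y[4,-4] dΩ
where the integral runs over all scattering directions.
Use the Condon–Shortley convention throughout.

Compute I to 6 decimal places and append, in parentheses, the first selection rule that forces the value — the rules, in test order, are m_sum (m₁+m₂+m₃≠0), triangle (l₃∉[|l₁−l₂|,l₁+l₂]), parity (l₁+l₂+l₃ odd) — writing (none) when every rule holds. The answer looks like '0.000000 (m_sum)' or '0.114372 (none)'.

-0.106180 (none)

m-sum 0 ✓  L=10 even ✓  2≤4≤6 ✓
Π(2lᵢ+1) = 9×5×9 = 405
triangle coeff Δ(4,2,4) = 1/13860
Σ_t [0,2]: t=0:+1/192 t=1:−1/36 t=2:+1/192 = -5/288
(3j)²=20/693 [(4 2 4; 0 0 0)], sign=-1
Σ_t [2,2]: t=2:+1/2880 = 1/2880
(3j)²=2/165 [(4 2 4; 2 2 -4)], sign=+1
⇒ 4πI² = 120/847
I = (-1)√(120/847/(4π)) = -0.10618031
No selection rule forces the value: the integral is nonzero (none).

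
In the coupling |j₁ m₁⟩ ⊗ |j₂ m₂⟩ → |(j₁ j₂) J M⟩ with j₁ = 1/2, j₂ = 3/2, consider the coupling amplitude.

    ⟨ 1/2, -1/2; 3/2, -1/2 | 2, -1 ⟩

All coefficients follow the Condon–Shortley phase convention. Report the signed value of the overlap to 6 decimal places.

√[5·0!1!3!/5! · 0!1!1!2!1!3!] = √(3)
  +(−1)^0/∏(0,0,1,1,0,2)! = 1/2  (running 1/2)
⟨..|..⟩ = √(3)·(1/2) = +0.866025

+√(3/4) ≈ +0.866025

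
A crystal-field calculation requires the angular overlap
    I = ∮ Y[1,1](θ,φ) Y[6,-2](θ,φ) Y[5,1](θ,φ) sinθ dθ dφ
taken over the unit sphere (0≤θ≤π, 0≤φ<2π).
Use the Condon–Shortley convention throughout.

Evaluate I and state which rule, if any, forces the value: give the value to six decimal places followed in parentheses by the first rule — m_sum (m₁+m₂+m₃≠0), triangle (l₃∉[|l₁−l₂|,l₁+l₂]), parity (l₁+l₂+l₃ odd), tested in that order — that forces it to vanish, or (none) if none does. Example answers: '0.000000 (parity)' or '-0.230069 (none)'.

0.216205 (none)

m-sum 0 ✓  L=12 even ✓  5≤5≤7 ✓
Π(2lᵢ+1) = 3×13×11 = 429
triangle coeff Δ(1,6,5) = 1/858
Σ_t [1,1]: t=1:−1/14400 = -1/14400
(3j)²=6/143 [(1 6 5; 0 0 0)], sign=+1
Σ_t [0,0]: t=0:+1/34560 = 1/34560
(3j)²=14/429 [(1 6 5; 1 -2 1)], sign=+1
⇒ 4πI² = 84/143
I = (+1)√(84/143/(4π)) = 0.21620548
No selection rule forces the value: the integral is nonzero (none).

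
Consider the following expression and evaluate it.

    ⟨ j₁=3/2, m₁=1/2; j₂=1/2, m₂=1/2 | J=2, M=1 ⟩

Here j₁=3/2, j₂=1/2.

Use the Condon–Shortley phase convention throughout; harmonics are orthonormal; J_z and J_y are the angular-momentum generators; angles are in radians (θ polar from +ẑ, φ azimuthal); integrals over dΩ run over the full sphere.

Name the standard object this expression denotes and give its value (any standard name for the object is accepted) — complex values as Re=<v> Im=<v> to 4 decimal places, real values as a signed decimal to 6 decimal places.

Clebsch–Gordan coefficient, +√(3/4) ≈ +0.866025

This is a Clebsch–Gordan (vector-coupling) coefficient.
j₁+j₂−J=0  J+j₁−j₂=3  J−j₁+j₂=1  j₁+j₂+J+1=5
(j₁±m₁, j₂±m₂, J±M) = (2,1,1,0,3,1)
P² = 3
sum k=0..0:
  [0] +1/2 = 1/2
S = 1/2
C² = P²·S² = 3/4 ; C = +0.866025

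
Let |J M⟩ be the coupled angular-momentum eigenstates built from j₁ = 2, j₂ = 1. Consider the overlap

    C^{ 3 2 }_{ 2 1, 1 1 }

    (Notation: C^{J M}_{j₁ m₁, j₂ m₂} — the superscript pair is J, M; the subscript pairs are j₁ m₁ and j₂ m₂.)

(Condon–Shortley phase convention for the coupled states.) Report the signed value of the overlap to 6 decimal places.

+0.816497

j₁+j₂−J=0  J+j₁−j₂=4  J−j₁+j₂=2  j₁+j₂+J+1=7
(j₁±m₁, j₂±m₂, J±M) = (3,1,2,0,5,1)
P² = 96
sum k=0..0:
  [0] +1/12 = 1/12
S = 1/12
C² = P²·S² = 2/3 ; C = +0.816497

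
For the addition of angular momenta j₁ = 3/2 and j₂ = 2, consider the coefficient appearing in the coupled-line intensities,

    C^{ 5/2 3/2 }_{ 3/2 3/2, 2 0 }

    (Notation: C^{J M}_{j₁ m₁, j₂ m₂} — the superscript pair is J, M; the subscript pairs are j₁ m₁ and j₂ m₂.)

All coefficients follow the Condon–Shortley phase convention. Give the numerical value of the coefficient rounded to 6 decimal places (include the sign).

+0.717137

j₁+j₂−J=1  J+j₁−j₂=2  J−j₁+j₂=3  j₁+j₂+J+1=7
(j₁±m₁, j₂±m₂, J±M) = (3,0,2,2,4,1)
P² = 288/35
sum k=0..0:
  [0] +1/4 = 1/4
S = 1/4
C² = P²·S² = 18/35 ; C = +0.717137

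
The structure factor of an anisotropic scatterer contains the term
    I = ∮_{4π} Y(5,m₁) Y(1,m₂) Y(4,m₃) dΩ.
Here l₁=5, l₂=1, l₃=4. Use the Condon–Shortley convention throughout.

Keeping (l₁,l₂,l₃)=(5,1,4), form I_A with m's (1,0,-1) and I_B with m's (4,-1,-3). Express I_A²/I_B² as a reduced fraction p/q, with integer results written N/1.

2/3

Same 5,1,4: normalisation and zero-m 3j drop out of the ratio.
A: Δ: 2! 8! 0! / 11! → 1/495; sum: t=1:−1/720 = -1/720; 3j²(5 1 4; 1 0 -1) = Δ·Π!·Σ² = 8/165  (sign +1)
B: Δ: 2! 8! 0! / 11! → 1/495; sum: t=0:+1/10080 = 1/10080; 3j²(5 1 4; 4 -1 -3) = Δ·Π!·Σ² = 4/55  (sign -1)
I_A²/I_B² = (8/165)/(4/55) = 2/3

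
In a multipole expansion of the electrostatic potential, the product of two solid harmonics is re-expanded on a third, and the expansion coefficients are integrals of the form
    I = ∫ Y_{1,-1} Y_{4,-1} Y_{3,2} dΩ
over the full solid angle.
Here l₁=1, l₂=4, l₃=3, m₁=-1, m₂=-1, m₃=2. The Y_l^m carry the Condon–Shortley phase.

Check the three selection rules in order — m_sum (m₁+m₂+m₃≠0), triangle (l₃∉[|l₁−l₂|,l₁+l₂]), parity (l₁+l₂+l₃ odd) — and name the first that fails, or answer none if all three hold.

Σmᵢ = 0  ✓
l₃∈[|l₁−l₂|,l₁+l₂]=[3,5], have l₃=3  ✓
Σlᵢ = 8 ⇒ even  ✓

none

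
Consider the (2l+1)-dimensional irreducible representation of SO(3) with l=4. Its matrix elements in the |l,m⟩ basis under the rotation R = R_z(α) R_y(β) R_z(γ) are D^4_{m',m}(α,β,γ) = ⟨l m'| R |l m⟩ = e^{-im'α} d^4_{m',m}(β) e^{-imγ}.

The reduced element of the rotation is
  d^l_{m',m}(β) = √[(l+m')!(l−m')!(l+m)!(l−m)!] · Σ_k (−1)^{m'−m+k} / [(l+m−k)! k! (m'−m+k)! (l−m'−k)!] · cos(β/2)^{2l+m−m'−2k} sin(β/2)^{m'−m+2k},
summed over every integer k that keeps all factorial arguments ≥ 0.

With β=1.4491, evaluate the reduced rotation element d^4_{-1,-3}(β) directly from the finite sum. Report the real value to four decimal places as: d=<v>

d=-0.1880

d^4_{-1,-3}(β=1.4491) via the finite sum:
c=cos(1.449100/2)=0.748798, s=sin(1.449100/2)=0.662799; N=√[6·120·1·5040]=1904.940944
Admissible k: 0..1 (factorial args all ≥0)
  k=0: (−1)^2·1904.9409/(240)·0.7488^6·0.6628^2 = +0.614640
  k=1: (−1)^3·1904.9409/(144)·0.7488^4·0.6628^4 = -0.802608
d^4_{-1,-3}(1.4491) = +0.614640 -0.802608 = -0.187968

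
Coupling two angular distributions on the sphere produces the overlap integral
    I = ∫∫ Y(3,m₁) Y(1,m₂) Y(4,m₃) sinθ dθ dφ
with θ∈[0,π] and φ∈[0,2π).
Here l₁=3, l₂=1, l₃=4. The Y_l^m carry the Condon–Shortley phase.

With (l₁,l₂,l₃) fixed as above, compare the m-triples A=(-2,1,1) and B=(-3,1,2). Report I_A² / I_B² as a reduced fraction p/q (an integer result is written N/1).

l's match ⇒ only the (l;m) 3-j factors differ between A and B.
A: triangle coeff Δ(3,1,4) = 1/252; Σ_t [0,0]: t=0:+1/240 = 1/240; (3j)²=1/84 [(3 1 4; -2 1 1)], sign=-1
B: triangle coeff Δ(3,1,4) = 1/252; Σ_t [0,0]: t=0:+1/1440 = 1/1440; (3j)²=1/252 [(3 1 4; -3 1 2)], sign=+1
I_A²/I_B² = (1/84)/(1/252) = 3/1

3/1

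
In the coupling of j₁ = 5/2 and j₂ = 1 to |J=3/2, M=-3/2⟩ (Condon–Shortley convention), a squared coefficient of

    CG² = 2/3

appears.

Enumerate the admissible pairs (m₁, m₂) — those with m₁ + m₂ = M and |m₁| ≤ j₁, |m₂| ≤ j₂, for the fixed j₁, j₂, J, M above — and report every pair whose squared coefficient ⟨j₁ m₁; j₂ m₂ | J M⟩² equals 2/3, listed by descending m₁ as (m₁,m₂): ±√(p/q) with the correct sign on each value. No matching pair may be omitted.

(-5/2,1): +√(2/3)

Admissible pairs with m₁+m₂ = M = -3/2: (-5/2,1), (-3/2,0), (-1/2,-1)
  (m₁,m₂)=(-1/2,-1): CG² = 1/15, CG = +√(1/15)
  (m₁,m₂)=(-3/2,0): CG² = 4/15, CG = −√(4/15)
  (m₁,m₂)=(-5/2,1): CG² = 2/3, CG = +√(2/3)   ← matches the target
Pairs with CG² = 2/3: (-5/2,1): +√(2/3)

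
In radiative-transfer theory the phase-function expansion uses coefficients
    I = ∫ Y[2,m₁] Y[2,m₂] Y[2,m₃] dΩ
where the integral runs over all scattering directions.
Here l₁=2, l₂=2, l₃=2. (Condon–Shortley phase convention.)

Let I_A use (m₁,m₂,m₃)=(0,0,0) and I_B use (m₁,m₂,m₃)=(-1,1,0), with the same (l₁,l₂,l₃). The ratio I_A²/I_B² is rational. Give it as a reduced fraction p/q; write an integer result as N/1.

Shared (l₁,l₂,l₃)=(2,2,2): N and (l;000)² cancel in I_A²/I_B².
A: Δ = 2!·2!·2!/7! = 1/630; Racah Σ t=0..2: t=0:+1/8 t=1:−1/1 t=2:+1/8 = -3/4; ⇒ 3j(2 2 2; 0 0 0)² = 2/35, sgn -1
B: Δ = 2!·2!·2!/7! = 1/630; Racah Σ t=1..2: t=1:−1/4 t=2:+1/2 = 1/4; ⇒ 3j(2 2 2; -1 1 0)² = 1/70, sgn +1
I_A²/I_B² = (2/35)/(1/70) = 4/1

4/1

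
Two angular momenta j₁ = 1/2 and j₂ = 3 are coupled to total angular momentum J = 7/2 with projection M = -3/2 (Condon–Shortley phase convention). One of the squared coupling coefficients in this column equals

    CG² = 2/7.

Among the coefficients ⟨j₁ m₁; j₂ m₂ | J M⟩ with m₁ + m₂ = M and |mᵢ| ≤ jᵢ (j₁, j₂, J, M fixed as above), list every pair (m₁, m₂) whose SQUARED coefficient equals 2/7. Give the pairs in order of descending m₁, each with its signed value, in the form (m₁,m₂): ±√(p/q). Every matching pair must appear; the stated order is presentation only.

(1/2,-2): +√(2/7)

Admissible pairs with m₁+m₂ = M = -3/2: (-1/2,-1), (1/2,-2)
  (m₁,m₂)=(1/2,-2): CG² = 2/7, CG = +√(2/7)   ← matches the target
  (m₁,m₂)=(-1/2,-1): CG² = 5/7, CG = +√(5/7)
Pairs with CG² = 2/7: (1/2,-2): +√(2/7)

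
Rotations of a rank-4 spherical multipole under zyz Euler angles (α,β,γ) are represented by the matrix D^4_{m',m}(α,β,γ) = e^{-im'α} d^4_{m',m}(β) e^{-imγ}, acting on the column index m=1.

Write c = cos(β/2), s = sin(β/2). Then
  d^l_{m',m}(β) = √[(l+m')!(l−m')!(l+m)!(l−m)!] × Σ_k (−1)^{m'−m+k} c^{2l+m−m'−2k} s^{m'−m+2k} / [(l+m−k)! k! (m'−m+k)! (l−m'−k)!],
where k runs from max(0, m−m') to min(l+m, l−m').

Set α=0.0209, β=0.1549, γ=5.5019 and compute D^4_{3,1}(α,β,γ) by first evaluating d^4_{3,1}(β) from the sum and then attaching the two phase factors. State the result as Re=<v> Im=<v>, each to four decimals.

First d^4_{3,1}(β=0.1549), then the phase factors e^{-i(3)α} and e^{-i(1)γ}:
c=cos(0.154900/2)=0.997002, s=sin(0.154900/2)=0.077373; N=√[5040·1·120·6]=1904.940944
Admissible k: 0..1 (factorial args all ≥0)
  k=0: (−1)^2·1904.9409/(240)·0.9970^6·0.0774^2 = +0.046668
  k=1: (−1)^3·1904.9409/(144)·0.9970^4·0.0774^4 = -0.000468
d^4_{3,1}(0.1549) = +0.046668 -0.000468 = +0.046200
Attach z-rotation phases: D = e^{-i(3)(0.0209)}·(+0.046200)·e^{-i(1)(5.5019)} = +0.034776+0.030414i

Re=0.0348 Im=0.0304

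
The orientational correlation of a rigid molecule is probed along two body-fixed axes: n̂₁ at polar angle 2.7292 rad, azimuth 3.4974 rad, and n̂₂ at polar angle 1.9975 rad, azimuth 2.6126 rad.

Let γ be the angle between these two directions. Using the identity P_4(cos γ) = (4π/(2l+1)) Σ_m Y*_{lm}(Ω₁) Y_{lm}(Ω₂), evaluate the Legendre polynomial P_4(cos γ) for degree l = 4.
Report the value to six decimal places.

-0.414798

Addition theorem: P_4(cos γ) = (4π/9) Σ_m Y*_{lm}(Ω₁) Y_{lm}(Ω₂), m = −4…4:
  term(m=-4) = (-0.003200, -0.001344)   from Y*(Ω₁)=(0.001679, 0.011296), Y(Ω₂)=(-0.157600, 0.259857)
  term(m=-3) = (-0.025497, 0.013508)   from Y*(Ω₁)=(0.035616, 0.064675), Y(Ω₂)=(-0.006324, 0.390754)
  term(m=-2) = (-0.002855, 0.014172)   from Y*(Ω₁)=(0.198417, 0.171103), Y(Ω₂)=(0.027071, 0.048079)
  term(m=-1) = (-0.101574, -0.124078)   from Y*(Ω₁)=(0.468239, 0.174009), Y(Ω₂)=(-0.277131, -0.162001)
  term(m=+0) = (-0.030824, 0.000000)   from Y*(Ω₁)=(0.262084, -0.000000), Y(Ω₂)=(-0.117612, 0.000000)
  term(m=+1) = (-0.101574, 0.124078)   from Y*(Ω₁)=(-0.468239, 0.174009), Y(Ω₂)=(0.277131, -0.162001)
  term(m=+2) = (-0.002855, -0.014172)   from Y*(Ω₁)=(0.198417, -0.171103), Y(Ω₂)=(0.027071, -0.048079)
  term(m=+3) = (-0.025497, -0.013508)   from Y*(Ω₁)=(-0.035616, 0.064675), Y(Ω₂)=(0.006324, 0.390754)
  term(m=+4) = (-0.003200, 0.001344)   from Y*(Ω₁)=(0.001679, -0.011296), Y(Ω₂)=(-0.157600, -0.259857)
Accumulated sum (-0.297077, -0.000000); after 4π/(2l+1) scaling, (-0.414798, -0.000000) ⇒ P_4 = -0.414798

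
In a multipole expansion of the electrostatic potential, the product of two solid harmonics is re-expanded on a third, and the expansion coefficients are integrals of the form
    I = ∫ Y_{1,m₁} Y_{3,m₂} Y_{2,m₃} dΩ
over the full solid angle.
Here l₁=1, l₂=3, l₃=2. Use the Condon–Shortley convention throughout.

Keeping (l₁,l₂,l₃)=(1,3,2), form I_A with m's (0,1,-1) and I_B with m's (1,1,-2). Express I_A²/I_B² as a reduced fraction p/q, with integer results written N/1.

Shared (l₁,l₂,l₃)=(1,3,2): N and (l;000)² cancel in I_A²/I_B².
A: Δ = 2!·0!·4!/7! = 1/105; Racah Σ t=1..1: t=1:−1/6 = -1/6; ⇒ 3j(1 3 2; 0 1 -1)² = 8/105, sgn +1
B: Δ = 2!·0!·4!/7! = 1/105; Racah Σ t=0..0: t=0:+1/48 = 1/48; ⇒ 3j(1 3 2; 1 1 -2)² = 1/105, sgn +1
I_A²/I_B² = (8/105)/(1/105) = 8/1

8/1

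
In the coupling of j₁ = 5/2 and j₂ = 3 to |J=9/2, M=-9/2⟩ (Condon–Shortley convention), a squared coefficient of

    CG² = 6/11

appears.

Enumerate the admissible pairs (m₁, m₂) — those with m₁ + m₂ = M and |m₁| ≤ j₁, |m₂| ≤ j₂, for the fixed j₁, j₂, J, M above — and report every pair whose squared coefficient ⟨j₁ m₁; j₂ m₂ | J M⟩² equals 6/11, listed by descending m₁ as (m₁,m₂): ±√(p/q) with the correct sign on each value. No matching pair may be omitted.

Admissible pairs with m₁+m₂ = M = -9/2: (-5/2,-2), (-3/2,-3)
  (m₁,m₂)=(-3/2,-3): CG² = 6/11, CG = +√(6/11)   ← matches the target
  (m₁,m₂)=(-5/2,-2): CG² = 5/11, CG = −√(5/11)
Pairs with CG² = 6/11: (-3/2,-3): +√(6/11)

(-3/2,-3): +√(6/11)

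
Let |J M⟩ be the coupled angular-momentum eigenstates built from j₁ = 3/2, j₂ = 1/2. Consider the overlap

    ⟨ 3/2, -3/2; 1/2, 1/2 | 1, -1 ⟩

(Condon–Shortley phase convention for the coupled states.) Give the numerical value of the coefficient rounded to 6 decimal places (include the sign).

j₁+j₂−J=1  J+j₁−j₂=2  J−j₁+j₂=0  j₁+j₂+J+1=4
(j₁±m₁, j₂±m₂, J±M) = (0,3,1,0,0,2)
P² = 3
sum k=1..1:
  [1] −1/2 = -1/2
S = -1/2
C² = P²·S² = 3/4 ; C = -0.866025

-0.866025  (= −√(3/4))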